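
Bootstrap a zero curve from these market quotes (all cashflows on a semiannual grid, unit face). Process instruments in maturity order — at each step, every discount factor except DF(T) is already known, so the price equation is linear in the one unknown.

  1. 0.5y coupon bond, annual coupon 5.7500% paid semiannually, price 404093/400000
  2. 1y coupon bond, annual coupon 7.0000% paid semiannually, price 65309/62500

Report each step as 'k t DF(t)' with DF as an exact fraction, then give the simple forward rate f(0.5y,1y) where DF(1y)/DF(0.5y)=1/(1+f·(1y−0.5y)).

step 1 [0.5y] bond c/2=23/800: DF=(404093/400000 − 23/800·(0))/(1+23/800) = 491/500 ≈ 0.982000
step 2 [1y] bond c/2=7/200: DF=(65309/62500 − 7/200·(0.982000))/(1+7/200) = 2441/2500 ≈ 0.976400

1 1/2 491/500
2 1 2441/2500
f(0.5y,1y) = ((491/500)/(2441/2500) − 1)/(1/2) = 28/2441 ≈ 1.1471%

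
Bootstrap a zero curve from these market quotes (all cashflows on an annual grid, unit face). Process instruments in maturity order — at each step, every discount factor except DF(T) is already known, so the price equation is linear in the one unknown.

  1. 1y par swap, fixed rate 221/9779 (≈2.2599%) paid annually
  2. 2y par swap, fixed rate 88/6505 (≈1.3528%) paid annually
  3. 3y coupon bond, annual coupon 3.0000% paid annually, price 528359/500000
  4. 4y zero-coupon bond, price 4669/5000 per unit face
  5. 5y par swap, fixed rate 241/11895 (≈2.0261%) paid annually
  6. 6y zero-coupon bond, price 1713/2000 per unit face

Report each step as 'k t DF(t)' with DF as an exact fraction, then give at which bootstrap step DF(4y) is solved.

step 1 [1y] swap r/1=221/9779: DF=(1 − 221/9779·(0))/(1+221/9779) = 9779/10000 ≈ 0.977900
step 2 [2y] swap r/1=88/6505: DF=(1 − 88/6505·(0.977900))/(1+88/6505) = 1217/1250 ≈ 0.973600
step 3 [3y] bond c/1=3/100: DF=(528359/500000 − 3/100·(0.977900+0.973600))/(1+3/100) = 9691/10000 ≈ 0.969100
step 4 [4y] zero: DF = P = 4669/5000 ≈ 0.933800
step 5 [5y] swap r/1=241/11895: DF=(1 − 241/11895·(0.977900+0.973600+0.969100+0.933800))/(1+241/11895) = 2259/2500 ≈ 0.903600
step 6 [6y] zero: DF = P = 1713/2000 ≈ 0.856500

1 1 9779/10000
2 2 1217/1250
3 3 9691/10000
4 4 4669/5000
5 5 2259/2500
6 6 1713/2000
DF(4y) is solved at step 4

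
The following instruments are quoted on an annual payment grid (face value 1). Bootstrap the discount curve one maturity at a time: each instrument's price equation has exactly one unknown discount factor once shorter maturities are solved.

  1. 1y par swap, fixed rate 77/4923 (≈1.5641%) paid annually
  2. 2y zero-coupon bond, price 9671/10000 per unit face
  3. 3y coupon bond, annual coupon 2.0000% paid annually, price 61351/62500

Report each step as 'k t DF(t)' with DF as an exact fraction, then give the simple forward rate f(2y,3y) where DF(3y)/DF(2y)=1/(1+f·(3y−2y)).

step 1 [1y] swap r/1=77/4923: DF=(1 − 77/4923·(0))/(1+77/4923) = 4923/5000 ≈ 0.984600
step 2 [2y] zero: DF = P = 9671/10000 ≈ 0.967100
step 3 [3y] bond c/1=1/50: DF=(61351/62500 − 1/50·(0.984600+0.967100))/(1+1/50) = 9241/10000 ≈ 0.924100

1 1 4923/5000
2 2 9671/10000
3 3 9241/10000
f(2y,3y) = ((9671/10000)/(9241/10000) − 1)/(1) = 430/9241 ≈ 4.6532%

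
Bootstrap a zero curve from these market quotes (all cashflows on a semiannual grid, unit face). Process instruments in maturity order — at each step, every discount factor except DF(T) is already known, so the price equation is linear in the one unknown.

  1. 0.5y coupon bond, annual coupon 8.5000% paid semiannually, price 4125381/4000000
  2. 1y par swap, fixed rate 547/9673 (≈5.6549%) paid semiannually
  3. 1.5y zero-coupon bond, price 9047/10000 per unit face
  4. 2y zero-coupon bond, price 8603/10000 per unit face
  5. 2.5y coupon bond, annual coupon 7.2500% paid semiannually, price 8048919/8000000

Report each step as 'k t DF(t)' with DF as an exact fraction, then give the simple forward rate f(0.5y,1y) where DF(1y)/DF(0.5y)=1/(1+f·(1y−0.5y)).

step 1 [0.5y] bond c/2=17/400: DF=(4125381/4000000 − 17/400·(0))/(1+17/400) = 9893/10000 ≈ 0.989300
step 2 [1y] swap r/2=547/19346: DF=(1 − 547/19346·(0.989300))/(1+547/19346) = 9453/10000 ≈ 0.945300
step 3 [1.5y] zero: DF = P = 9047/10000 ≈ 0.904700
step 4 [2y] zero: DF = P = 8603/10000 ≈ 0.860300
step 5 [2.5y] bond c/2=29/800: DF=(8048919/8000000 − 29/800·(0.989300+0.945300+0.904700+0.860300))/(1+29/800) = 1683/2000 ≈ 0.841500

1 1/2 9893/10000
2 1 9453/10000
3 3/2 9047/10000
4 2 8603/10000
5 5/2 1683/2000
f(0.5y,1y) = ((9893/10000)/(9453/10000) − 1)/(1/2) = 880/9453 ≈ 9.3092%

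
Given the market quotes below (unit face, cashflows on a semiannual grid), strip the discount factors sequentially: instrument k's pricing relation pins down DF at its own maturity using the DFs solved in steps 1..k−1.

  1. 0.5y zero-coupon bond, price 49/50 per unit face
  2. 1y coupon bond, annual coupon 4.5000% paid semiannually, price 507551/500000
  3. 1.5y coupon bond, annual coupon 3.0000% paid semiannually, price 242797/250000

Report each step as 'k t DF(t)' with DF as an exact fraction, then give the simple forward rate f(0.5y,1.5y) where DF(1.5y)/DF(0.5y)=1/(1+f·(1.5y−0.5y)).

1 1/2 49/50
2 1 607/625
3 3/2 116/125
f(0.5y,1.5y) = ((49/50)/(116/125) − 1)/(1) = 13/232 ≈ 5.6034%

step 1 [0.5y] zero: DF = P = 49/50 ≈ 0.980000
step 2 [1y] bond c/2=9/400: DF=(507551/500000 − 9/400·(0.980000))/(1+9/400) = 607/625 ≈ 0.971200
step 3 [1.5y] bond c/2=3/200: DF=(242797/250000 − 3/200·(0.980000+0.971200))/(1+3/200) = 116/125 ≈ 0.928000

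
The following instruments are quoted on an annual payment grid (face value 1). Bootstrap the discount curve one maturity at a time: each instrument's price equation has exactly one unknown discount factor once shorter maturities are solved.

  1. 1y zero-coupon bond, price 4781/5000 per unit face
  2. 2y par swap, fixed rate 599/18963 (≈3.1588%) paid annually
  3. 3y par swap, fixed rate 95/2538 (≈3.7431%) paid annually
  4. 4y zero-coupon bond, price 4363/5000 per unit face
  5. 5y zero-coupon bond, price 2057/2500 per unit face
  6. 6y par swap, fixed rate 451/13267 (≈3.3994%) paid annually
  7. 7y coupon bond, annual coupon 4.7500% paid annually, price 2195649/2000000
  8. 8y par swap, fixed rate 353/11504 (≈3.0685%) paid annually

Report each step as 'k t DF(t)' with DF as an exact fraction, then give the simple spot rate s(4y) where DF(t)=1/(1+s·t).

step 1 [1y] zero: DF = P = 4781/5000 ≈ 0.956200
step 2 [2y] swap r/1=599/18963: DF=(1 − 599/18963·(0.956200))/(1+599/18963) = 9401/10000 ≈ 0.940100
step 3 [3y] swap r/1=95/2538: DF=(1 − 95/2538·(0.956200+0.940100))/(1+95/2538) = 1791/2000 ≈ 0.895500
step 4 [4y] zero: DF = P = 4363/5000 ≈ 0.872600
step 5 [5y] zero: DF = P = 2057/2500 ≈ 0.822800
step 6 [6y] swap r/1=451/13267: DF=(1 − 451/13267·(0.956200+0.940100+0.895500+0.872600+0.822800))/(1+451/13267) = 2049/2500 ≈ 0.819600
step 7 [7y] bond c/1=19/400: DF=(2195649/2000000 − 19/400·(0.956200+0.940100+0.895500+0.872600+0.822800+0.819600))/(1+19/400) = 4037/5000 ≈ 0.807400
step 8 [8y] swap r/1=353/11504: DF=(1 − 353/11504·(0.956200+0.940100+0.895500+0.872600+0.822800+0.819600+0.807400))/(1+353/11504) = 3941/5000 ≈ 0.788200

1 1 4781/5000
2 2 9401/10000
3 3 1791/2000
4 4 4363/5000
5 5 2057/2500
6 6 2049/2500
7 7 4037/5000
8 8 3941/5000
s(4y) = (1/(4363/5000) − 1)/(4) = 637/17452 ≈ 3.6500%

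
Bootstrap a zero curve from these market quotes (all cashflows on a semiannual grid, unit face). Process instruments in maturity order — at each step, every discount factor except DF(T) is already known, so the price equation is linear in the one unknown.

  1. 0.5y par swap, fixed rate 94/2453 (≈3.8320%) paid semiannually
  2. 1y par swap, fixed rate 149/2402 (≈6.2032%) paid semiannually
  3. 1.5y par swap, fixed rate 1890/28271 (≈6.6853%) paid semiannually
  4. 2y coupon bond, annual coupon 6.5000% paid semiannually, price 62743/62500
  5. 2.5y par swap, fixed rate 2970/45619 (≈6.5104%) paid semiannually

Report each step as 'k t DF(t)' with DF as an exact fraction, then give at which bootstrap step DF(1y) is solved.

step 1 [0.5y] swap r/2=47/2453: DF=(1 − 47/2453·(0))/(1+47/2453) = 2453/2500 ≈ 0.981200
step 2 [1y] swap r/2=149/4804: DF=(1 − 149/4804·(0.981200))/(1+149/4804) = 2351/2500 ≈ 0.940400
step 3 [1.5y] swap r/2=945/28271: DF=(1 − 945/28271·(0.981200+0.940400))/(1+945/28271) = 1811/2000 ≈ 0.905500
step 4 [2y] bond c/2=13/400: DF=(62743/62500 − 13/400·(0.981200+0.940400+0.905500))/(1+13/400) = 8833/10000 ≈ 0.883300
step 5 [2.5y] swap r/2=1485/45619: DF=(1 − 1485/45619·(0.981200+0.940400+0.905500+0.883300))/(1+1485/45619) = 1703/2000 ≈ 0.851500

1 1/2 2453/2500
2 1 2351/2500
3 3/2 1811/2000
4 2 8833/10000
5 5/2 1703/2000
DF(1y) is solved at step 2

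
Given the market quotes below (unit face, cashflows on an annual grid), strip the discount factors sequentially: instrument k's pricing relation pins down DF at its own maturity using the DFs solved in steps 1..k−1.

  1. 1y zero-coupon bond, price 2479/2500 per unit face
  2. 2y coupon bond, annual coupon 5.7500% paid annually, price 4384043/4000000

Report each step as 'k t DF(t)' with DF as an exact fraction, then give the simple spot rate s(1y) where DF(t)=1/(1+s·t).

step 1 [1y] zero: DF = P = 2479/2500 ≈ 0.991600
step 2 [2y] bond c/1=23/400: DF=(4384043/4000000 − 23/400·(0.991600))/(1+23/400) = 393/400 ≈ 0.982500

1 1 2479/2500
2 2 393/400
s(1y) = (1/(2479/2500) − 1)/(1) = 21/2479 ≈ 0.8471%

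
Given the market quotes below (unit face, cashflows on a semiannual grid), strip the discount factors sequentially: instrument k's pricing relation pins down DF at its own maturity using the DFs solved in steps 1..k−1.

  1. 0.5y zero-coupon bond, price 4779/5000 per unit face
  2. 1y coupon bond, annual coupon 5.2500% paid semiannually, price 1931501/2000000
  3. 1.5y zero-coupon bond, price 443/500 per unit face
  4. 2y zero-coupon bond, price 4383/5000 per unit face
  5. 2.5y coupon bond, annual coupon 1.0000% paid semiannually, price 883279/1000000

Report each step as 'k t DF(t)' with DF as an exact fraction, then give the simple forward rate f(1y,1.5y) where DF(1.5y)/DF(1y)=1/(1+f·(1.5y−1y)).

1 1/2 4779/5000
2 1 4583/5000
3 3/2 443/500
4 2 4383/5000
5 5/2 538/625
f(1y,1.5y) = ((4583/5000)/(443/500) − 1)/(1/2) = 153/2215 ≈ 6.9074%

step 1 [0.5y] zero: DF = P = 4779/5000 ≈ 0.955800
step 2 [1y] bond c/2=21/800: DF=(1931501/2000000 − 21/800·(0.955800))/(1+21/800) = 4583/5000 ≈ 0.916600
step 3 [1.5y] zero: DF = P = 443/500 ≈ 0.886000
step 4 [2y] zero: DF = P = 4383/5000 ≈ 0.876600
step 5 [2.5y] bond c/2=1/200: DF=(883279/1000000 − 1/200·(0.955800+0.916600+0.886000+0.876600))/(1+1/200) = 538/625 ≈ 0.860800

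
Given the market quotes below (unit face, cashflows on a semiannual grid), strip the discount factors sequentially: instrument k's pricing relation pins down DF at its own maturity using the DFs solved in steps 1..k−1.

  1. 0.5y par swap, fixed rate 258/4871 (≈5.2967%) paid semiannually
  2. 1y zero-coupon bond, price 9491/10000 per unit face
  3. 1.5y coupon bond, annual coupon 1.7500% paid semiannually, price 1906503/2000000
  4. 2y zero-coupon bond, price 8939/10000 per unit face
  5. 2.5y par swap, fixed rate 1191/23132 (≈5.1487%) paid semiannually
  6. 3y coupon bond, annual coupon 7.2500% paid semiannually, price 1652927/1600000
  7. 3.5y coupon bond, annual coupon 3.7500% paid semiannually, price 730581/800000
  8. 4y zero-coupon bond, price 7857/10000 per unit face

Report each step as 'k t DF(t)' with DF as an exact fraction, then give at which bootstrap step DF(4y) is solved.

1 1/2 4871/5000
2 1 9491/10000
3 3/2 9283/10000
4 2 8939/10000
5 5/2 8809/10000
6 3 8351/10000
7 7/2 7959/10000
8 4 7857/10000
DF(4y) is solved at step 8

step 1 [0.5y] swap r/2=129/4871: DF=(1 − 129/4871·(0))/(1+129/4871) = 4871/5000 ≈ 0.974200
step 2 [1y] zero: DF = P = 9491/10000 ≈ 0.949100
step 3 [1.5y] bond c/2=7/800: DF=(1906503/2000000 − 7/800·(0.974200+0.949100))/(1+7/800) = 9283/10000 ≈ 0.928300
step 4 [2y] zero: DF = P = 8939/10000 ≈ 0.893900
step 5 [2.5y] swap r/2=1191/46264: DF=(1 − 1191/46264·(0.974200+0.949100+0.928300+0.893900))/(1+1191/46264) = 8809/10000 ≈ 0.880900
step 6 [3y] bond c/2=29/800: DF=(1652927/1600000 − 29/800·(0.974200+0.949100+0.928300+0.893900+0.880900))/(1+29/800) = 8351/10000 ≈ 0.835100
step 7 [3.5y] bond c/2=3/160: DF=(730581/800000 − 3/160·(0.974200+0.949100+0.928300+0.893900+0.880900+0.835100))/(1+3/160) = 7959/10000 ≈ 0.795900
step 8 [4y] zero: DF = P = 7857/10000 ≈ 0.785700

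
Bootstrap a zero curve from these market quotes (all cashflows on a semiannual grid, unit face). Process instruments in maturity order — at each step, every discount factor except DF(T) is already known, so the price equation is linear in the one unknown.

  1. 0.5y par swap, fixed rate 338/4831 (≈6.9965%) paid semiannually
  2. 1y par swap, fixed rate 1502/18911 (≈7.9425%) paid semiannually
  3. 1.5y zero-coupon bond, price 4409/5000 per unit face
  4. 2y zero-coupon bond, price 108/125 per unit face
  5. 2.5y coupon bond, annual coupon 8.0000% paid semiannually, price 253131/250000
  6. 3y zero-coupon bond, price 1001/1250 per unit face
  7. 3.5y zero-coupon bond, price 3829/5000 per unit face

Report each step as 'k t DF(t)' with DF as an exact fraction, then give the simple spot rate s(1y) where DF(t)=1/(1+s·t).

step 1 [0.5y] swap r/2=169/4831: DF=(1 − 169/4831·(0))/(1+169/4831) = 4831/5000 ≈ 0.966200
step 2 [1y] swap r/2=751/18911: DF=(1 − 751/18911·(0.966200))/(1+751/18911) = 9249/10000 ≈ 0.924900
step 3 [1.5y] zero: DF = P = 4409/5000 ≈ 0.881800
step 4 [2y] zero: DF = P = 108/125 ≈ 0.864000
step 5 [2.5y] bond c/2=1/25: DF=(253131/250000 − 1/25·(0.966200+0.924900+0.881800+0.864000))/(1+1/25) = 8337/10000 ≈ 0.833700
step 6 [3y] zero: DF = P = 1001/1250 ≈ 0.800800
step 7 [3.5y] zero: DF = P = 3829/5000 ≈ 0.765800

1 1/2 4831/5000
2 1 9249/10000
3 3/2 4409/5000
4 2 108/125
5 5/2 8337/10000
6 3 1001/1250
7 7/2 3829/5000
s(1y) = (1/(9249/10000) − 1)/(1) = 751/9249 ≈ 8.1198%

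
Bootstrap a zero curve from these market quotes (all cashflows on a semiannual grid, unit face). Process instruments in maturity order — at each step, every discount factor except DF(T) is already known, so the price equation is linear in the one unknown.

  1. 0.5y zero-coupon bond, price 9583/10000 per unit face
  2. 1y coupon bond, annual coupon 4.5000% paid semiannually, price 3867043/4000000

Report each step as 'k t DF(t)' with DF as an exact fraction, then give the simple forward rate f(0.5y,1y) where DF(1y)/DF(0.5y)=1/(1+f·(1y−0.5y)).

step 1 [0.5y] zero: DF = P = 9583/10000 ≈ 0.958300
step 2 [1y] bond c/2=9/400: DF=(3867043/4000000 − 9/400·(0.958300))/(1+9/400) = 2311/2500 ≈ 0.924400

1 1/2 9583/10000
2 1 2311/2500
f(0.5y,1y) = ((9583/10000)/(2311/2500) − 1)/(1/2) = 339/4622 ≈ 7.3345%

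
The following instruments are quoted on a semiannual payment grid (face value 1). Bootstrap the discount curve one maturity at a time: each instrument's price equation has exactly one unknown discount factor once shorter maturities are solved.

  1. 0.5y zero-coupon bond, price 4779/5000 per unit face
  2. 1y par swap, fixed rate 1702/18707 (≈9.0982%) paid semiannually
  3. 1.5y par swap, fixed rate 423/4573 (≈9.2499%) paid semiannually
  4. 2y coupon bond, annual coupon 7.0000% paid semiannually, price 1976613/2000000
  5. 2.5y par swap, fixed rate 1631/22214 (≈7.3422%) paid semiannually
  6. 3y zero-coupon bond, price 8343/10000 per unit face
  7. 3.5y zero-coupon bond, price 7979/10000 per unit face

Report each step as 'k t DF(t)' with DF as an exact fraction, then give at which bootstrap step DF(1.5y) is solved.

step 1 [0.5y] zero: DF = P = 4779/5000 ≈ 0.955800
step 2 [1y] swap r/2=851/18707: DF=(1 − 851/18707·(0.955800))/(1+851/18707) = 9149/10000 ≈ 0.914900
step 3 [1.5y] swap r/2=423/9146: DF=(1 − 423/9146·(0.955800+0.914900))/(1+423/9146) = 8731/10000 ≈ 0.873100
step 4 [2y] bond c/2=7/200: DF=(1976613/2000000 − 7/200·(0.955800+0.914900+0.873100))/(1+7/200) = 8621/10000 ≈ 0.862100
step 5 [2.5y] swap r/2=1631/44428: DF=(1 − 1631/44428·(0.955800+0.914900+0.873100+0.862100))/(1+1631/44428) = 8369/10000 ≈ 0.836900
step 6 [3y] zero: DF = P = 8343/10000 ≈ 0.834300
step 7 [3.5y] zero: DF = P = 7979/10000 ≈ 0.797900

1 1/2 4779/5000
2 1 9149/10000
3 3/2 8731/10000
4 2 8621/10000
5 5/2 8369/10000
6 3 8343/10000
7 7/2 7979/10000
DF(1.5y) is solved at step 3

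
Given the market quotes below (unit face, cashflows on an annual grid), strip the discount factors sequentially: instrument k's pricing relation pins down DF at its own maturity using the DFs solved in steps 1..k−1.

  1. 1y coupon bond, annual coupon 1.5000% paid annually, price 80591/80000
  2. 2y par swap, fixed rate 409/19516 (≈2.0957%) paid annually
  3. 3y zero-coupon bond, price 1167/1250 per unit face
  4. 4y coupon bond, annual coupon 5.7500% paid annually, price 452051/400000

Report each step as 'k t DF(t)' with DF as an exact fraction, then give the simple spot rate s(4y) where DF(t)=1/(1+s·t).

step 1 [1y] bond c/1=3/200: DF=(80591/80000 − 3/200·(0))/(1+3/200) = 397/400 ≈ 0.992500
step 2 [2y] swap r/1=409/19516: DF=(1 − 409/19516·(0.992500))/(1+409/19516) = 9591/10000 ≈ 0.959100
step 3 [3y] zero: DF = P = 1167/1250 ≈ 0.933600
step 4 [4y] bond c/1=23/400: DF=(452051/400000 − 23/400·(0.992500+0.959100+0.933600))/(1+23/400) = 4559/5000 ≈ 0.911800

1 1 397/400
2 2 9591/10000
3 3 1167/1250
4 4 4559/5000
s(4y) = (1/(4559/5000) − 1)/(4) = 441/18236 ≈ 2.4183%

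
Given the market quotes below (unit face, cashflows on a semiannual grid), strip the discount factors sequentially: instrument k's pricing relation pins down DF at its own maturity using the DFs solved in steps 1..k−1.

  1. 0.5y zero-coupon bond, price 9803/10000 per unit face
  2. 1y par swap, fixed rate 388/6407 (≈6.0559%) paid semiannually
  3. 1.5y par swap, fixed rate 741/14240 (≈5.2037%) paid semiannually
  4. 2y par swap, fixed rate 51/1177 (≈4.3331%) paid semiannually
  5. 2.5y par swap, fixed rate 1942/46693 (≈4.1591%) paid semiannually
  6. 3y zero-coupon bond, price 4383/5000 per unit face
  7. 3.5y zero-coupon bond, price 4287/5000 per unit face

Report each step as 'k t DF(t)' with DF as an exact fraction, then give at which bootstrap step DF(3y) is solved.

1 1/2 9803/10000
2 1 4709/5000
3 3/2 9259/10000
4 2 574/625
5 5/2 9029/10000
6 3 4383/5000
7 7/2 4287/5000
DF(3y) is solved at step 6

step 1 [0.5y] zero: DF = P = 9803/10000 ≈ 0.980300
step 2 [1y] swap r/2=194/6407: DF=(1 − 194/6407·(0.980300))/(1+194/6407) = 4709/5000 ≈ 0.941800
step 3 [1.5y] swap r/2=741/28480: DF=(1 − 741/28480·(0.980300+0.941800))/(1+741/28480) = 9259/10000 ≈ 0.925900
step 4 [2y] swap r/2=51/2354: DF=(1 − 51/2354·(0.980300+0.941800+0.925900))/(1+51/2354) = 574/625 ≈ 0.918400
step 5 [2.5y] swap r/2=971/46693: DF=(1 − 971/46693·(0.980300+0.941800+0.925900+0.918400))/(1+971/46693) = 9029/10000 ≈ 0.902900
step 6 [3y] zero: DF = P = 4383/5000 ≈ 0.876600
step 7 [3.5y] zero: DF = P = 4287/5000 ≈ 0.857400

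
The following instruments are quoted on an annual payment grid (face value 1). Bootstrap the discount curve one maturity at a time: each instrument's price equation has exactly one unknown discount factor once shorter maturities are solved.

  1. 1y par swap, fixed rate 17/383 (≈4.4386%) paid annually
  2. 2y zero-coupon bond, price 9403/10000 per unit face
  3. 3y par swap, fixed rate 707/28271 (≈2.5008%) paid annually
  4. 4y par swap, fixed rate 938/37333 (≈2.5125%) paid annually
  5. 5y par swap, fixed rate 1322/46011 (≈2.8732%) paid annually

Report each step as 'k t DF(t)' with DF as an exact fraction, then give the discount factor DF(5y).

1 1 383/400
2 2 9403/10000
3 3 9293/10000
4 4 4531/5000
5 5 4339/5000
DF(5y) = 4339/5000 ≈ 0.867800

step 1 [1y] swap r/1=17/383: DF=(1 − 17/383·(0))/(1+17/383) = 383/400 ≈ 0.957500
step 2 [2y] zero: DF = P = 9403/10000 ≈ 0.940300
step 3 [3y] swap r/1=707/28271: DF=(1 − 707/28271·(0.957500+0.940300))/(1+707/28271) = 9293/10000 ≈ 0.929300
step 4 [4y] swap r/1=938/37333: DF=(1 − 938/37333·(0.957500+0.940300+0.929300))/(1+938/37333) = 4531/5000 ≈ 0.906200
step 5 [5y] swap r/1=1322/46011: DF=(1 − 1322/46011·(0.957500+0.940300+0.929300+0.906200))/(1+1322/46011) = 4339/5000 ≈ 0.867800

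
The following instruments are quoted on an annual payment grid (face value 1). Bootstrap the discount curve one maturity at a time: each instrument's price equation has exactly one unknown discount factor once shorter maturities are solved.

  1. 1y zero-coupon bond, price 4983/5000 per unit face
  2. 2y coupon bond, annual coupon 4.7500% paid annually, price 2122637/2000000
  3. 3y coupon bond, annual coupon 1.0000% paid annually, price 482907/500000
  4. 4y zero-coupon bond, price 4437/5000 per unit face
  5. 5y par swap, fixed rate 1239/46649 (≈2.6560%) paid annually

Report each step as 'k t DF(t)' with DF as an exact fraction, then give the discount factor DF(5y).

step 1 [1y] zero: DF = P = 4983/5000 ≈ 0.996600
step 2 [2y] bond c/1=19/400: DF=(2122637/2000000 − 19/400·(0.996600))/(1+19/400) = 121/125 ≈ 0.968000
step 3 [3y] bond c/1=1/100: DF=(482907/500000 − 1/100·(0.996600+0.968000))/(1+1/100) = 1171/1250 ≈ 0.936800
step 4 [4y] zero: DF = P = 4437/5000 ≈ 0.887400
step 5 [5y] swap r/1=1239/46649: DF=(1 − 1239/46649·(0.996600+0.968000+0.936800+0.887400))/(1+1239/46649) = 8761/10000 ≈ 0.876100

1 1 4983/5000
2 2 121/125
3 3 1171/1250
4 4 4437/5000
5 5 8761/10000
DF(5y) = 8761/10000 ≈ 0.876100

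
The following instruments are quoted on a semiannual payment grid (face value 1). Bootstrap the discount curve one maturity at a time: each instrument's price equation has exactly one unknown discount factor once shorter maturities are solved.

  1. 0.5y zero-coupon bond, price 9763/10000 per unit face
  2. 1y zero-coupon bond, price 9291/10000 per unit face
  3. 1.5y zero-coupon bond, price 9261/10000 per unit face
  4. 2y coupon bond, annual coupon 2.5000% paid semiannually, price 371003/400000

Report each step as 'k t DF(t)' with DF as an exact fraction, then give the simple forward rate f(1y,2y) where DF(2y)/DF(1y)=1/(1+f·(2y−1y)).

1 1/2 9763/10000
2 1 9291/10000
3 3/2 9261/10000
4 2 8811/10000
f(1y,2y) = ((9291/10000)/(8811/10000) − 1)/(1) = 160/2937 ≈ 5.4477%

step 1 [0.5y] zero: DF = P = 9763/10000 ≈ 0.976300
step 2 [1y] zero: DF = P = 9291/10000 ≈ 0.929100
step 3 [1.5y] zero: DF = P = 9261/10000 ≈ 0.926100
step 4 [2y] bond c/2=1/80: DF=(371003/400000 − 1/80·(0.976300+0.929100+0.926100))/(1+1/80) = 8811/10000 ≈ 0.881100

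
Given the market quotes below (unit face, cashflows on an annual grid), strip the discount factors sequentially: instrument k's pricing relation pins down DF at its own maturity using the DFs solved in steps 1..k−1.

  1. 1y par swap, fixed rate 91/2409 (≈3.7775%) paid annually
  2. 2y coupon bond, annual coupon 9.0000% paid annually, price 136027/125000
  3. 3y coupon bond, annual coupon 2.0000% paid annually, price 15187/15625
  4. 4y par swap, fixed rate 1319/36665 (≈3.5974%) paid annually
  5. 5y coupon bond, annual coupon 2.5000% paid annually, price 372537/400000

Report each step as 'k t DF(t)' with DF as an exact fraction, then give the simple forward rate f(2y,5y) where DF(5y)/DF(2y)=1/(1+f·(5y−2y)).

1 1 2409/2500
2 2 2297/2500
3 3 229/250
4 4 8681/10000
5 5 512/625
f(2y,5y) = ((2297/2500)/(512/625) − 1)/(3) = 83/2048 ≈ 4.0527%

step 1 [1y] swap r/1=91/2409: DF=(1 − 91/2409·(0))/(1+91/2409) = 2409/2500 ≈ 0.963600
step 2 [2y] bond c/1=9/100: DF=(136027/125000 − 9/100·(0.963600))/(1+9/100) = 2297/2500 ≈ 0.918800
step 3 [3y] bond c/1=1/50: DF=(15187/15625 − 1/50·(0.963600+0.918800))/(1+1/50) = 229/250 ≈ 0.916000
step 4 [4y] swap r/1=1319/36665: DF=(1 − 1319/36665·(0.963600+0.918800+0.916000))/(1+1319/36665) = 8681/10000 ≈ 0.868100
step 5 [5y] bond c/1=1/40: DF=(372537/400000 − 1/40·(0.963600+0.918800+0.916000+0.868100))/(1+1/40) = 512/625 ≈ 0.819200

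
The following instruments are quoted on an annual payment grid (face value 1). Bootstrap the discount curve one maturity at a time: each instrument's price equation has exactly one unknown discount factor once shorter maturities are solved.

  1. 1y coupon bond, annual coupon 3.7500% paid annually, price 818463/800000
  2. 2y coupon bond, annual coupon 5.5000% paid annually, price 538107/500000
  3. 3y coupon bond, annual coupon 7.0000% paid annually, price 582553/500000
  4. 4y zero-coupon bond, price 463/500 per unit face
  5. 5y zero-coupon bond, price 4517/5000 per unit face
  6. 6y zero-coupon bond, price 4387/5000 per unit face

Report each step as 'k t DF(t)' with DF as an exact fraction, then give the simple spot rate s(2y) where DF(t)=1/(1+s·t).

1 1 9861/10000
2 2 9687/10000
3 3 961/1000
4 4 463/500
5 5 4517/5000
6 6 4387/5000
s(2y) = (1/(9687/10000) − 1)/(2) = 313/19374 ≈ 1.6156%

step 1 [1y] bond c/1=3/80: DF=(818463/800000 − 3/80·(0))/(1+3/80) = 9861/10000 ≈ 0.986100
step 2 [2y] bond c/1=11/200: DF=(538107/500000 − 11/200·(0.986100))/(1+11/200) = 9687/10000 ≈ 0.968700
step 3 [3y] bond c/1=7/100: DF=(582553/500000 − 7/100·(0.986100+0.968700))/(1+7/100) = 961/1000 ≈ 0.961000
step 4 [4y] zero: DF = P = 463/500 ≈ 0.926000
step 5 [5y] zero: DF = P = 4517/5000 ≈ 0.903400
step 6 [6y] zero: DF = P = 4387/5000 ≈ 0.877400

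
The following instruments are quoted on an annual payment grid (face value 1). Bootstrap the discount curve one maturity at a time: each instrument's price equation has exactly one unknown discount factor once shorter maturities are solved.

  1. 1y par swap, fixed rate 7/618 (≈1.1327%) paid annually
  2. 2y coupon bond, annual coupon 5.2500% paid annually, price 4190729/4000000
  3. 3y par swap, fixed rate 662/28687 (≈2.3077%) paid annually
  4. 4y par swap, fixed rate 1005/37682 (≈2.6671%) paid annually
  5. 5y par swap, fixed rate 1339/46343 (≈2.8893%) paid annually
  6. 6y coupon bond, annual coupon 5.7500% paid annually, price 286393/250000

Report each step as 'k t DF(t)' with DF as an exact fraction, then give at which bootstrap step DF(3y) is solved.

step 1 [1y] swap r/1=7/618: DF=(1 − 7/618·(0))/(1+7/618) = 618/625 ≈ 0.988800
step 2 [2y] bond c/1=21/400: DF=(4190729/4000000 − 21/400·(0.988800))/(1+21/400) = 9461/10000 ≈ 0.946100
step 3 [3y] swap r/1=662/28687: DF=(1 − 662/28687·(0.988800+0.946100))/(1+662/28687) = 4669/5000 ≈ 0.933800
step 4 [4y] swap r/1=1005/37682: DF=(1 − 1005/37682·(0.988800+0.946100+0.933800))/(1+1005/37682) = 1799/2000 ≈ 0.899500
step 5 [5y] swap r/1=1339/46343: DF=(1 − 1339/46343·(0.988800+0.946100+0.933800+0.899500))/(1+1339/46343) = 8661/10000 ≈ 0.866100
step 6 [6y] bond c/1=23/400: DF=(286393/250000 − 23/400·(0.988800+0.946100+0.933800+0.899500+0.866100))/(1+23/400) = 8313/10000 ≈ 0.831300

1 1 618/625
2 2 9461/10000
3 3 4669/5000
4 4 1799/2000
5 5 8661/10000
6 6 8313/10000
DF(3y) is solved at step 3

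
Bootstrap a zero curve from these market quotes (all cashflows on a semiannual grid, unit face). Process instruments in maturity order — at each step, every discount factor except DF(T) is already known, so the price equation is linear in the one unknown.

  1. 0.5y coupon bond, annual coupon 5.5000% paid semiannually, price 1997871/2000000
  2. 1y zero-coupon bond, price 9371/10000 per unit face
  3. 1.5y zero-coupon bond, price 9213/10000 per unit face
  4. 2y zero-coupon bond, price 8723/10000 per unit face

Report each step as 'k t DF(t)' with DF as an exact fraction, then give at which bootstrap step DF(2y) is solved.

1 1/2 4861/5000
2 1 9371/10000
3 3/2 9213/10000
4 2 8723/10000
DF(2y) is solved at step 4

step 1 [0.5y] bond c/2=11/400: DF=(1997871/2000000 − 11/400·(0))/(1+11/400) = 4861/5000 ≈ 0.972200
step 2 [1y] zero: DF = P = 9371/10000 ≈ 0.937100
step 3 [1.5y] zero: DF = P = 9213/10000 ≈ 0.921300
step 4 [2y] zero: DF = P = 8723/10000 ≈ 0.872300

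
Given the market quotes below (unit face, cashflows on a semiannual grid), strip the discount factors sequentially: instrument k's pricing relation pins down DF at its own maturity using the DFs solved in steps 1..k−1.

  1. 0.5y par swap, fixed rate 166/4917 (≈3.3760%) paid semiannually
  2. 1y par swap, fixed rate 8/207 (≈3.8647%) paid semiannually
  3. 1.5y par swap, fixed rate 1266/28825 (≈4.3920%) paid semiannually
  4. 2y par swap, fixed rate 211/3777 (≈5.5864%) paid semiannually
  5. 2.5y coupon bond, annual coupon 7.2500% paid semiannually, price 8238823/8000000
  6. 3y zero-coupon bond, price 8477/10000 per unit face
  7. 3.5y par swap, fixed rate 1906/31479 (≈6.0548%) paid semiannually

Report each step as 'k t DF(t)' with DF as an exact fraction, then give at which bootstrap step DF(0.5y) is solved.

1 1/2 4917/5000
2 1 1203/1250
3 3/2 9367/10000
4 2 1789/2000
5 5/2 8617/10000
6 3 8477/10000
7 7/2 4047/5000
DF(0.5y) is solved at step 1

step 1 [0.5y] swap r/2=83/4917: DF=(1 − 83/4917·(0))/(1+83/4917) = 4917/5000 ≈ 0.983400
step 2 [1y] swap r/2=4/207: DF=(1 − 4/207·(0.983400))/(1+4/207) = 1203/1250 ≈ 0.962400
step 3 [1.5y] swap r/2=633/28825: DF=(1 − 633/28825·(0.983400+0.962400))/(1+633/28825) = 9367/10000 ≈ 0.936700
step 4 [2y] swap r/2=211/7554: DF=(1 − 211/7554·(0.983400+0.962400+0.936700))/(1+211/7554) = 1789/2000 ≈ 0.894500
step 5 [2.5y] bond c/2=29/800: DF=(8238823/8000000 − 29/800·(0.983400+0.962400+0.936700+0.894500))/(1+29/800) = 8617/10000 ≈ 0.861700
step 6 [3y] zero: DF = P = 8477/10000 ≈ 0.847700
step 7 [3.5y] swap r/2=953/31479: DF=(1 − 953/31479·(0.983400+0.962400+0.936700+0.894500+0.861700+0.847700))/(1+953/31479) = 4047/5000 ≈ 0.809400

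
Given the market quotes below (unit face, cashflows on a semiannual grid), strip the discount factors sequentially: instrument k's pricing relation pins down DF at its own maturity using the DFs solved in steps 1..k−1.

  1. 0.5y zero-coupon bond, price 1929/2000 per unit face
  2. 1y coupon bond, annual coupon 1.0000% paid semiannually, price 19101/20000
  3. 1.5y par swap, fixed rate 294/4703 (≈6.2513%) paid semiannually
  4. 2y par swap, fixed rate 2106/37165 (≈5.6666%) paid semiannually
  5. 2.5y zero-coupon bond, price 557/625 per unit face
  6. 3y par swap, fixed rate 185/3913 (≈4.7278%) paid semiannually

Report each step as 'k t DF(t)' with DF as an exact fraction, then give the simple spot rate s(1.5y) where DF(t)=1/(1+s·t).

1 1/2 1929/2000
2 1 1891/2000
3 3/2 4559/5000
4 2 8947/10000
5 5/2 557/625
6 3 1741/2000
s(1.5y) = (1/(4559/5000) − 1)/(3/2) = 294/4559 ≈ 6.4488%

step 1 [0.5y] zero: DF = P = 1929/2000 ≈ 0.964500
step 2 [1y] bond c/2=1/200: DF=(19101/20000 − 1/200·(0.964500))/(1+1/200) = 1891/2000 ≈ 0.945500
step 3 [1.5y] swap r/2=147/4703: DF=(1 − 147/4703·(0.964500+0.945500))/(1+147/4703) = 4559/5000 ≈ 0.911800
step 4 [2y] swap r/2=1053/37165: DF=(1 − 1053/37165·(0.964500+0.945500+0.911800))/(1+1053/37165) = 8947/10000 ≈ 0.894700
step 5 [2.5y] zero: DF = P = 557/625 ≈ 0.891200
step 6 [3y] swap r/2=185/7826: DF=(1 − 185/7826·(0.964500+0.945500+0.911800+0.894700+0.891200))/(1+185/7826) = 1741/2000 ≈ 0.870500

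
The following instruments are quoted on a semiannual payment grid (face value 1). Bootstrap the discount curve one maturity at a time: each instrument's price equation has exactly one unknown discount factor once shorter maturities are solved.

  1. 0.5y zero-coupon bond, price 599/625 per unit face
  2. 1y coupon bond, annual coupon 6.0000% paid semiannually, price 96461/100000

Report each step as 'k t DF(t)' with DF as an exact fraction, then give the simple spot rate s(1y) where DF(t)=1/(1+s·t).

1 1/2 599/625
2 1 4543/5000
s(1y) = (1/(4543/5000) − 1)/(1) = 457/4543 ≈ 10.0594%

step 1 [0.5y] zero: DF = P = 599/625 ≈ 0.958400
step 2 [1y] bond c/2=3/100: DF=(96461/100000 − 3/100·(0.958400))/(1+3/100) = 4543/5000 ≈ 0.908600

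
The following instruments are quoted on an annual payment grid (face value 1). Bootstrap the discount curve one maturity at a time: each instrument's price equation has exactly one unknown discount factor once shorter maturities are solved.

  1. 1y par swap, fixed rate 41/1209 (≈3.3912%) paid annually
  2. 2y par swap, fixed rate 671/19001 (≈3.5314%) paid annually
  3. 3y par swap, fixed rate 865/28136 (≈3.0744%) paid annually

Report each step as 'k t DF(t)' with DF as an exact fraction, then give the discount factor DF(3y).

step 1 [1y] swap r/1=41/1209: DF=(1 − 41/1209·(0))/(1+41/1209) = 1209/1250 ≈ 0.967200
step 2 [2y] swap r/1=671/19001: DF=(1 − 671/19001·(0.967200))/(1+671/19001) = 9329/10000 ≈ 0.932900
step 3 [3y] swap r/1=865/28136: DF=(1 − 865/28136·(0.967200+0.932900))/(1+865/28136) = 1827/2000 ≈ 0.913500

1 1 1209/1250
2 2 9329/10000
3 3 1827/2000
DF(3y) = 1827/2000 ≈ 0.913500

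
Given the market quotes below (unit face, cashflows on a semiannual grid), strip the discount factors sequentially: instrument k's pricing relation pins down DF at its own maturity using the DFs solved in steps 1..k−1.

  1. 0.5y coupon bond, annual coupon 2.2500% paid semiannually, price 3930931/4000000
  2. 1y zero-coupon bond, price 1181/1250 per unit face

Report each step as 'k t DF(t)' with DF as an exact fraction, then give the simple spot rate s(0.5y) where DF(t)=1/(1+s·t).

1 1/2 4859/5000
2 1 1181/1250
s(0.5y) = (1/(4859/5000) − 1)/(1/2) = 282/4859 ≈ 5.8037%

step 1 [0.5y] bond c/2=9/800: DF=(3930931/4000000 − 9/800·(0))/(1+9/800) = 4859/5000 ≈ 0.971800
step 2 [1y] zero: DF = P = 1181/1250 ≈ 0.944800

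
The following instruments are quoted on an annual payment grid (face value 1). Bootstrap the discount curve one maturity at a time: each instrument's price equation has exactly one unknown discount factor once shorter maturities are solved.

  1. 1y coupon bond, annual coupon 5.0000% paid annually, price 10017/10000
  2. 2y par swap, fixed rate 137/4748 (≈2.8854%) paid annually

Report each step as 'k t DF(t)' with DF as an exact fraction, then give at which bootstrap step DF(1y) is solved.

step 1 [1y] bond c/1=1/20: DF=(10017/10000 − 1/20·(0))/(1+1/20) = 477/500 ≈ 0.954000
step 2 [2y] swap r/1=137/4748: DF=(1 − 137/4748·(0.954000))/(1+137/4748) = 2363/2500 ≈ 0.945200

1 1 477/500
2 2 2363/2500
DF(1y) is solved at step 1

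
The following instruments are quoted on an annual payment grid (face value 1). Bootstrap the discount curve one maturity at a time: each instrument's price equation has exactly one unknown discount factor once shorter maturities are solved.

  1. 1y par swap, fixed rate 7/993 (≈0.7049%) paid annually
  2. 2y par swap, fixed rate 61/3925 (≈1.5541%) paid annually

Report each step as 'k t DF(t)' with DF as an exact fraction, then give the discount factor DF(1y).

step 1 [1y] swap r/1=7/993: DF=(1 − 7/993·(0))/(1+7/993) = 993/1000 ≈ 0.993000
step 2 [2y] swap r/1=61/3925: DF=(1 − 61/3925·(0.993000))/(1+61/3925) = 1939/2000 ≈ 0.969500

1 1 993/1000
2 2 1939/2000
DF(1y) = 993/1000 ≈ 0.993000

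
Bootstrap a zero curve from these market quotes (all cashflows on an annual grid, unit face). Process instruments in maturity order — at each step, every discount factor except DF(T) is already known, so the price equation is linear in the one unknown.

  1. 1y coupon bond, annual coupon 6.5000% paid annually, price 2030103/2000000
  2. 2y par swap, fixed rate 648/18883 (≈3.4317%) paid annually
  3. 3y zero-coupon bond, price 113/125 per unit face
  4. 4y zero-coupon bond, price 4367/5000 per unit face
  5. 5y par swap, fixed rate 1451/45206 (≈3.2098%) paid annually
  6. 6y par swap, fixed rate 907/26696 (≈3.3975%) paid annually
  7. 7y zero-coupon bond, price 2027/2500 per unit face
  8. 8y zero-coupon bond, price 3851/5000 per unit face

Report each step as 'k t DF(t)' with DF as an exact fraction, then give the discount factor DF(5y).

step 1 [1y] bond c/1=13/200: DF=(2030103/2000000 − 13/200·(0))/(1+13/200) = 9531/10000 ≈ 0.953100
step 2 [2y] swap r/1=648/18883: DF=(1 − 648/18883·(0.953100))/(1+648/18883) = 1169/1250 ≈ 0.935200
step 3 [3y] zero: DF = P = 113/125 ≈ 0.904000
step 4 [4y] zero: DF = P = 4367/5000 ≈ 0.873400
step 5 [5y] swap r/1=1451/45206: DF=(1 − 1451/45206·(0.953100+0.935200+0.904000+0.873400))/(1+1451/45206) = 8549/10000 ≈ 0.854900
step 6 [6y] swap r/1=907/26696: DF=(1 − 907/26696·(0.953100+0.935200+0.904000+0.873400+0.854900))/(1+907/26696) = 4093/5000 ≈ 0.818600
step 7 [7y] zero: DF = P = 2027/2500 ≈ 0.810800
step 8 [8y] zero: DF = P = 3851/5000 ≈ 0.770200

1 1 9531/10000
2 2 1169/1250
3 3 113/125
4 4 4367/5000
5 5 8549/10000
6 6 4093/5000
7 7 2027/2500
8 8 3851/5000
DF(5y) = 8549/10000 ≈ 0.854900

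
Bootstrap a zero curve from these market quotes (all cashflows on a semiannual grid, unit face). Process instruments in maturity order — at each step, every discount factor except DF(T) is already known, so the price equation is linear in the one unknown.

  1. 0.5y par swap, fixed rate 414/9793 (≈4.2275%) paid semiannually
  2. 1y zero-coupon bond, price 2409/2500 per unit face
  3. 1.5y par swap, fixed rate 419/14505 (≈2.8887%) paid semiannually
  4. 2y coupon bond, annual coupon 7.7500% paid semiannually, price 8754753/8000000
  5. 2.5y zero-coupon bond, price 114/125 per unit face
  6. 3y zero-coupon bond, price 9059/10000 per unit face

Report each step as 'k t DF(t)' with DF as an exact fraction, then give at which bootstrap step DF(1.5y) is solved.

step 1 [0.5y] swap r/2=207/9793: DF=(1 − 207/9793·(0))/(1+207/9793) = 9793/10000 ≈ 0.979300
step 2 [1y] zero: DF = P = 2409/2500 ≈ 0.963600
step 3 [1.5y] swap r/2=419/29010: DF=(1 − 419/29010·(0.979300+0.963600))/(1+419/29010) = 9581/10000 ≈ 0.958100
step 4 [2y] bond c/2=31/800: DF=(8754753/8000000 − 31/800·(0.979300+0.963600+0.958100))/(1+31/800) = 9453/10000 ≈ 0.945300
step 5 [2.5y] zero: DF = P = 114/125 ≈ 0.912000
step 6 [3y] zero: DF = P = 9059/10000 ≈ 0.905900

1 1/2 9793/10000
2 1 2409/2500
3 3/2 9581/10000
4 2 9453/10000
5 5/2 114/125
6 3 9059/10000
DF(1.5y) is solved at step 3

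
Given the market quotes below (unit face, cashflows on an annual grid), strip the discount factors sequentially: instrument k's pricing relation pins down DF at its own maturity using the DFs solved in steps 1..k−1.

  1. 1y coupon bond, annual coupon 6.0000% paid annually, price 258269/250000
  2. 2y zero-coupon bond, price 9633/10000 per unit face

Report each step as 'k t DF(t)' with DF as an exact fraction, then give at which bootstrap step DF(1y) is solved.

step 1 [1y] bond c/1=3/50: DF=(258269/250000 − 3/50·(0))/(1+3/50) = 4873/5000 ≈ 0.974600
step 2 [2y] zero: DF = P = 9633/10000 ≈ 0.963300

1 1 4873/5000
2 2 9633/10000
DF(1y) is solved at step 1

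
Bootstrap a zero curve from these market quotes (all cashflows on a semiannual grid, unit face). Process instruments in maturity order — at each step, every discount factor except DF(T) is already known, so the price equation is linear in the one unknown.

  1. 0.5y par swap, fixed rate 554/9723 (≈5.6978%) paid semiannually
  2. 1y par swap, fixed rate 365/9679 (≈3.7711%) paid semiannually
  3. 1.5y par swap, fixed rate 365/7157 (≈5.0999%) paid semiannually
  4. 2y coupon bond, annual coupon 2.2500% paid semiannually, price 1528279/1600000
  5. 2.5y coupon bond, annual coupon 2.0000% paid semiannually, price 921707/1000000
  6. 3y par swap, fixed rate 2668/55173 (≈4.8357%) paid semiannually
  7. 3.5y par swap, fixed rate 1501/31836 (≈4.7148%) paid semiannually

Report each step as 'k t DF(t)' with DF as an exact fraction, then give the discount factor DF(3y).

step 1 [0.5y] swap r/2=277/9723: DF=(1 − 277/9723·(0))/(1+277/9723) = 9723/10000 ≈ 0.972300
step 2 [1y] swap r/2=365/19358: DF=(1 − 365/19358·(0.972300))/(1+365/19358) = 1927/2000 ≈ 0.963500
step 3 [1.5y] swap r/2=365/14314: DF=(1 − 365/14314·(0.972300+0.963500))/(1+365/14314) = 927/1000 ≈ 0.927000
step 4 [2y] bond c/2=9/800: DF=(1528279/1600000 − 9/800·(0.972300+0.963500+0.927000))/(1+9/800) = 9127/10000 ≈ 0.912700
step 5 [2.5y] bond c/2=1/100: DF=(921707/1000000 − 1/100·(0.972300+0.963500+0.927000+0.912700))/(1+1/100) = 547/625 ≈ 0.875200
step 6 [3y] swap r/2=1334/55173: DF=(1 − 1334/55173·(0.972300+0.963500+0.927000+0.912700+0.875200))/(1+1334/55173) = 4333/5000 ≈ 0.866600
step 7 [3.5y] swap r/2=1501/63672: DF=(1 − 1501/63672·(0.972300+0.963500+0.927000+0.912700+0.875200+0.866600))/(1+1501/63672) = 8499/10000 ≈ 0.849900

1 1/2 9723/10000
2 1 1927/2000
3 3/2 927/1000
4 2 9127/10000
5 5/2 547/625
6 3 4333/5000
7 7/2 8499/10000
DF(3y) = 4333/5000 ≈ 0.866600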